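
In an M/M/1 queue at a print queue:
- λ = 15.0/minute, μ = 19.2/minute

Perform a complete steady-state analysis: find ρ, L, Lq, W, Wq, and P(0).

Step 1: ρ = λ/μ = 15.0/19.2 = 0.7812
Step 2: L = λ/(μ-λ) = 15.0/4.20 = 3.5714
Step 3: Lq = λ²/(μ(μ-λ)) = 225.00/(19.2×4.20) = 2.7902
Step 4: W = 1/(μ-λ) = 1/4.20 = 0.238095
Step 5: Wq = λ/(μ(μ-λ)) = 15.0/(19.2×4.20) = 0.1860
Step 6: P(0) = 1-ρ = 0.2188
Verify: L = λW = 15.0×0.238095 = 3.5714 ✔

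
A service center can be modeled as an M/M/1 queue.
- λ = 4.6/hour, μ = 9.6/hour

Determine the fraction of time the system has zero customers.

ρ = λ/μ = 4.6/9.6 = 0.4792
P(0) = 1 - ρ = 1 - 0.4792 = 0.5208
The server is idle 52.08% of the time.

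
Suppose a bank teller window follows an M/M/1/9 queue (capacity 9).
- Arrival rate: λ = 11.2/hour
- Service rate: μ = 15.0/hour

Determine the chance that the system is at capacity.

ρ = λ/μ = 11.2/15.0 = 0.74667
P₀ = (1-ρ)/(1-ρ^(K+1)) = (1-0.74667)/(1-0.74667^10) = 0.25333/0.94614 = 0.2678
P_K = P₀×ρ^K = 0.26775 × 0.74667^9 = 0.26775 × 0.072137 = 0.01931
Blocking probability = 1.93%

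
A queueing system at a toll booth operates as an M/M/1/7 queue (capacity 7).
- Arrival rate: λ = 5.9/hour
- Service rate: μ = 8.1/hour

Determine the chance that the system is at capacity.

ρ = λ/μ = 5.9/8.1 = 0.7284
P₀ = (1-ρ)/(1-ρ^(K+1)) = (1-0.7284)/(1-0.7284^8) = 0.2716/0.9208 = 0.2950
P_K = P₀×ρ^K = 0.29497 × 0.7284^7 = 0.29497 × 0.10879 = 0.03209
Blocking probability = 3.21%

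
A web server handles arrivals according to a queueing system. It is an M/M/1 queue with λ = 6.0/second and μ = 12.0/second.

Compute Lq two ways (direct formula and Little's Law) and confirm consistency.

Method 1 (direct): Lq = λ²/(μ(μ-λ)) = 36.00/(12.0 × 6.00) = 0.5000

Method 2 (Little's Law):
W = 1/(μ-λ) = 1/6.00 = 0.166667
Wq = W - 1/μ = 0.166667 - 0.0833333 = 0.08333
Lq = λWq = 6.0 × 0.08333 = 0.5000 ✔ (matches Method 1)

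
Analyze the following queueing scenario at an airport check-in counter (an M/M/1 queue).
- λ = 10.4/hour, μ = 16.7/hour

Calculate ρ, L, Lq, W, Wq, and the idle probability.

Step 1: ρ = λ/μ = 10.4/16.7 = 0.6228
Step 2: L = λ/(μ-λ) = 10.4/6.30 = 1.6508
Step 3: Lq = λ²/(μ(μ-λ)) = 108.16/(16.7×6.30) = 1.0280
Step 4: W = 1/(μ-λ) = 1/6.30 = 0.15873
Step 5: Wq = λ/(μ(μ-λ)) = 10.4/(16.7×6.30) = 0.09885
Step 6: P(0) = 1-ρ = 0.3772
Verify: L = λW = 10.4×0.15873 = 1.6508 ✔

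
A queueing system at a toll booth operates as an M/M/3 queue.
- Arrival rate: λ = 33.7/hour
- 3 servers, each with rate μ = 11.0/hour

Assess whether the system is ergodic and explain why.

Stability requires ρ = λ/(cμ) < 1
ρ = 33.7/(3 × 11.0) = 33.7/33.00 = 1.0212
Since 1.0212 ≥ 1, the system is UNSTABLE.
Need c > λ/μ = 33.7/11.0 = 3.06.
Minimum servers needed: c = 4.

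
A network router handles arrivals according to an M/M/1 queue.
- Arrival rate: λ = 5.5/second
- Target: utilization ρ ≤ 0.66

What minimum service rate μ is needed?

ρ = λ/μ, so μ = λ/ρ
μ ≥ 5.5/0.66 = 8.3333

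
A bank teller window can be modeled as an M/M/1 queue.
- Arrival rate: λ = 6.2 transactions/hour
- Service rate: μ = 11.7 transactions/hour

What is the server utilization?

Server utilization: ρ = λ/μ
ρ = 6.2/11.7 = 0.5299
The server is busy 52.99% of the time.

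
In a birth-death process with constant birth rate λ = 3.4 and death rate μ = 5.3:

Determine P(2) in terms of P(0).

For constant rates: P(n)/P(0) = (λ/μ)^n
P(2)/P(0) = (3.4/5.3)^2 = 0.6415^2 = 0.4115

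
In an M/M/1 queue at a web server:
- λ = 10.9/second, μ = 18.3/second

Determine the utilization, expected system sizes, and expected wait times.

Step 1: ρ = λ/μ = 10.9/18.3 = 0.5956
Step 2: L = λ/(μ-λ) = 10.9/7.40 = 1.4730
Step 3: Lq = λ²/(μ(μ-λ)) = 118.81/(18.3×7.40) = 0.8773
Step 4: W = 1/(μ-λ) = 1/7.40 = 0.13514
Step 5: Wq = λ/(μ(μ-λ)) = 10.9/(18.3×7.40) = 0.08049
Step 6: P(0) = 1-ρ = 0.4044
Verify: L = λW = 10.9×0.13514 = 1.4730 ✔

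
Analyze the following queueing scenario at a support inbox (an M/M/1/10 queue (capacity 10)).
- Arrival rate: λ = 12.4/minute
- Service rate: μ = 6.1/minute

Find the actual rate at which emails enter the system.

ρ = λ/μ = 12.4/6.1 = 2.03279
P₀ = (1-ρ)/(1-ρ^(K+1)) = (1-2.03279)/(1-2.03279^11) = -1.0328/-2448.1629 = 0.0004219
P_K = P₀×ρ^K = 0.0004219 × 2.03279^10 = 0.0004219 × 1204.8283 = 0.5083
λ_eff = λ(1-P_K) = 12.4 × (1 - 0.508272) = 12.4 × 0.491728 = 6.0974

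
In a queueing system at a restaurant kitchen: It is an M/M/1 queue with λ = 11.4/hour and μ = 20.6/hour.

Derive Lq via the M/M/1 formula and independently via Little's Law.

Method 1 (direct): Lq = λ²/(μ(μ-λ)) = 129.96/(20.6 × 9.20) = 0.6857

Method 2 (Little's Law):
W = 1/(μ-λ) = 1/9.20 = 0.108696
Wq = W - 1/μ = 0.108696 - 0.0485437 = 0.06015
Lq = λWq = 11.4 × 0.06015 = 0.6857 ✔ (matches Method 1)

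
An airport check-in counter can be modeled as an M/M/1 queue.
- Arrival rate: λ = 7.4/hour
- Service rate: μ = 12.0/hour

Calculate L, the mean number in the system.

ρ = λ/μ = 7.4/12.0 = 0.6167
For M/M/1: L = λ/(μ-λ)
L = 7.4/(12.0-7.4) = 7.4/4.60
L = 1.6087 passengers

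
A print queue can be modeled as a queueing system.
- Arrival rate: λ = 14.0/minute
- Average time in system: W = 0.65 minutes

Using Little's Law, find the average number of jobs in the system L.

Little's Law: L = λW
L = 14.0 × 0.65 = 9.1000 jobs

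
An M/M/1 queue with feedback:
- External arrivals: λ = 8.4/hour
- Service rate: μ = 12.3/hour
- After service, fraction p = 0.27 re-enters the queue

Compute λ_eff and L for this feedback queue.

Effective arrival rate: λ_eff = λ/(1-p) = 8.4/(1-0.27) = 8.4/0.73 = 11.506849
ρ = λ_eff/μ = 11.506849/12.3 = 0.9355162
L = ρ/(1-ρ) = 0.9355162/(1-0.9355162) = 14.5078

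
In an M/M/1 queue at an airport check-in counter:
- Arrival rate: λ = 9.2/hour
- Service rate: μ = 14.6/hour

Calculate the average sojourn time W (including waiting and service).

First, compute utilization: ρ = λ/μ = 9.2/14.6 = 0.6301
For M/M/1: W = 1/(μ-λ)
W = 1/(14.6-9.2) = 1/5.40
W = 0.1852 hours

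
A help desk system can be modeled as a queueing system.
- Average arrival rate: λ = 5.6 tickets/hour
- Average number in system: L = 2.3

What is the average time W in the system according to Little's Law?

Little's Law: L = λW, so W = L/λ
W = 2.3/5.6 = 0.4107 hours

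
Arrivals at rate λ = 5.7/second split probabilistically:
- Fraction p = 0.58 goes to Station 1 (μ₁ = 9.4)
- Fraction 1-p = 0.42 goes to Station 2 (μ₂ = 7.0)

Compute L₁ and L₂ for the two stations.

Effective rates: λ₁ = 5.7×0.58 = 3.306, λ₂ = 5.7×0.42 = 2.394
Station 1: ρ₁ = 3.306/9.4 = 0.3517, L₁ = ρ₁/(1-ρ₁) = 0.3517/(1-0.3517) = 0.5425
Station 2: ρ₂ = 2.394/7.0 = 0.3420, L₂ = ρ₂/(1-ρ₂) = 0.3420/(1-0.3420) = 0.5198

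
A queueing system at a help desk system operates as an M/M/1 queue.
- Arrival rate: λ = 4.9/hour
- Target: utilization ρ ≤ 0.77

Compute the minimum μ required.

ρ = λ/μ, so μ = λ/ρ
μ ≥ 4.9/0.77 = 6.3636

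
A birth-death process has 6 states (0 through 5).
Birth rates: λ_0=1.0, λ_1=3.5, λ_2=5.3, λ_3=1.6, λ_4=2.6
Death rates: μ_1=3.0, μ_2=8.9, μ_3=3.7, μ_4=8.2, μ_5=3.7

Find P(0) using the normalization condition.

Ratios P(n)/P(0) = (λ₀···λₙ₋₁)/(μ₁···μₙ):
P(1)/P(0) = (1.0)/(3.0) = 0.3333
P(2)/P(0) = (1.0×3.5)/(3.0×8.9) = 0.1311
P(3)/P(0) = (1.0×3.5×5.3)/(3.0×8.9×3.7) = 0.1878
P(4)/P(0) = (1.0×3.5×5.3×1.6)/(3.0×8.9×3.7×8.2) = 0.03664
P(5)/P(0) = (1.0×3.5×5.3×1.6×2.6)/(3.0×8.9×3.7×8.2×3.7) = 0.02575

Normalization: ∑ P(n) = 1
P(0) × (1.0000 + 0.3333 + 0.1311 + 0.1878 + 0.03664 + 0.02575) = 1
P(0) × 1.7146 = 1
P(0) = 1/1.7146 = 0.5832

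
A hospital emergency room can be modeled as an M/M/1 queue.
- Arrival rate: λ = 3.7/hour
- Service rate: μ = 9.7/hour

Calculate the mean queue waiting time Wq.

First, compute utilization: ρ = λ/μ = 3.7/9.7 = 0.3814
For M/M/1: Wq = λ/(μ(μ-λ))
Wq = 3.7/(9.7 × (9.7-3.7))
Wq = 3.7/(9.7 × 6.00)
Wq = 0.06357 hours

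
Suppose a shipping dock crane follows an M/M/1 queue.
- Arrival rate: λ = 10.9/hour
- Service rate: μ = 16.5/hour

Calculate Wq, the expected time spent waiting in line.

First, compute utilization: ρ = λ/μ = 10.9/16.5 = 0.6606
For M/M/1: Wq = λ/(μ(μ-λ))
Wq = 10.9/(16.5 × (16.5-10.9))
Wq = 10.9/(16.5 × 5.60)
Wq = 0.1180 hours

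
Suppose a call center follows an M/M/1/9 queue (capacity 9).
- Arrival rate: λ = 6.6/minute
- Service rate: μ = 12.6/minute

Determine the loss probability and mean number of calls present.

ρ = λ/μ = 6.6/12.6 = 0.5238
P₀ = (1-ρ)/(1-ρ^(K+1)) = (1-0.5238)/(1-0.5238^10) = 0.47620/0.99845 = 0.4769
P_K = P₀×ρ^K = 0.47694 × 0.5238^9 = 0.47694 × 0.0029682 = 0.001416
Blocking probability P_9 = 0.001416 (0.14%)
L = ρ[1 - (K+1)ρ^K + Kρ^(K+1)] / [(1-ρ)(1-ρ^(K+1))]
L = 0.5238 × (1 - 10×0.002968 + 9×0.001555) / ((1 - 0.5238) × (1 - 0.001555)) = 1.0844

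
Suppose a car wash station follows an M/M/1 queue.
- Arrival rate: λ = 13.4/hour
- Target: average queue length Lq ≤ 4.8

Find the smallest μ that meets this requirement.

For M/M/1: Lq = λ²/(μ(μ-λ))
Need Lq ≤ 4.8, i.e. μ(μ-λ) ≥ λ²/4.8
μ² - 13.4μ - 179.56/4.8 ≥ 0  →  μ² - 13.4μ - 37.408333 ≥ 0
Quadratic formula (positive root): μ = [λ + √(λ² + 4×37.408333)]/2
Discriminant: 179.56 + 4×37.408333 = 329.19333, √329.19333 = 18.14369
μ ≥ (13.4 + 18.14369)/2 = 15.7718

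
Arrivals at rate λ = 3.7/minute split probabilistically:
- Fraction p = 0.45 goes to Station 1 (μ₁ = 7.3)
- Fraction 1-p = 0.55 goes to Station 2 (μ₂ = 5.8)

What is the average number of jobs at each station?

Effective rates: λ₁ = 3.7×0.45 = 1.665, λ₂ = 3.7×0.55 = 2.035
Station 1: ρ₁ = 1.665/7.3 = 0.2281, L₁ = ρ₁/(1-ρ₁) = 0.2281/(1-0.2281) = 0.2955
Station 2: ρ₂ = 2.035/5.8 = 0.35086, L₂ = ρ₂/(1-ρ₂) = 0.35086/(1-0.35086) = 0.5405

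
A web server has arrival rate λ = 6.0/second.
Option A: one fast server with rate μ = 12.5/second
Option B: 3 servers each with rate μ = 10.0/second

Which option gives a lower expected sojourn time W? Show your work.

Option A: single server μ = 12.5 (M/M/1)
  ρ_A = 6.0/12.5 = 0.4800
  W_A = 1/(μ-λ) = 1/(12.5-6.0) = 1/6.50 = 0.1538

Option B: 3 servers μ = 10.0 (M/M/3)
  ρ_B = λ/(cμ) = 6.0/(3×10.0) = 0.2000
  Offered load a = λ/μ = cρ = 6.0/10.0 = 0.6000
  P₀ = [ Σₙ₌₀^2 aⁿ/n! + a^3/(3!(1-ρ)) ]⁻¹
  Σ = a^0/0! + a^1/1! + a^2/2! = 1.0000 + 0.6000 + 0.1800 = 1.7800
  a^3/(3!(1-ρ)) = 0.2160/(6 × 0.8000) = 0.04500
  P₀ = 1/(1.7800 + 0.04500) = 0.5479
  Lq = P₀·a^3·ρ / (3!(1-ρ)²) = 0.5479 × 0.2160 × 0.2000 / (6 × 0.6400) = 0.006164
  Wq_B = Lq/λ = 0.006164/6.0 = 0.001027
  W_B = Wq_B + 1/μ = 0.001027 + 0.1000 = 0.1010

Since W_B = 0.1010 < W_A = 0.1538, Option B (multiple servers) has the shorter time in system.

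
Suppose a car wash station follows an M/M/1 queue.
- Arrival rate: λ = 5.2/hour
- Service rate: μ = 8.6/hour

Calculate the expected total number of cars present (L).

ρ = λ/μ = 5.2/8.6 = 0.6047
For M/M/1: L = λ/(μ-λ)
L = 5.2/(8.6-5.2) = 5.2/3.40
L = 1.5294 cars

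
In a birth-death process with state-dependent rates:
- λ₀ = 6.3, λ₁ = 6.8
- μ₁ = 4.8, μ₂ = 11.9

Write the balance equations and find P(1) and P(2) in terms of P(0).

Balance equations:
State 0: λ₀P₀ = μ₁P₁ → P₁ = (λ₀/μ₁)P₀ = (6.3/4.8)P₀ = 1.3125P₀
State 1: P₂ = (λ₀λ₁)/(μ₁μ₂)P₀ = (6.3×6.8)/(4.8×11.9)P₀ = 0.7500P₀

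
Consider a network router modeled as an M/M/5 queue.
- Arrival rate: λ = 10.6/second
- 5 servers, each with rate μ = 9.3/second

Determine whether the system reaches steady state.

Stability requires ρ = λ/(cμ) < 1
ρ = 10.6/(5 × 9.3) = 10.6/46.50 = 0.2280
Since 0.2280 < 1, the system is STABLE.
The servers are busy 22.80% of the time.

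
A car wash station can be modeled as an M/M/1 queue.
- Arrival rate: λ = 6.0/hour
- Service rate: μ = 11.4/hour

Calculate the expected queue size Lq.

ρ = λ/μ = 6.0/11.4 = 0.5263
For M/M/1: Lq = λ²/(μ(μ-λ))
Lq = 36.00/(11.4 × 5.40)
Lq = 0.5848 cars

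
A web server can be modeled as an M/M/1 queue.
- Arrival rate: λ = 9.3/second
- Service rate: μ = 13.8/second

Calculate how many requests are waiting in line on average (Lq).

ρ = λ/μ = 9.3/13.8 = 0.6739
For M/M/1: Lq = λ²/(μ(μ-λ))
Lq = 86.49/(13.8 × 4.50)
Lq = 1.3928 requests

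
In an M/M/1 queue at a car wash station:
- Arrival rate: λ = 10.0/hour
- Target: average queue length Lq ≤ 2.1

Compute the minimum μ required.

For M/M/1: Lq = λ²/(μ(μ-λ))
Need Lq ≤ 2.1, i.e. μ(μ-λ) ≥ λ²/2.1
μ² - 10.0μ - 100.00/2.1 ≥ 0  →  μ² - 10.0μ - 47.61905 ≥ 0
Quadratic formula (positive root): μ = [λ + √(λ² + 4×47.61905)]/2
Discriminant: 100.00 + 4×47.61905 = 290.4762, √290.4762 = 17.0434
μ ≥ (10.0 + 17.0434)/2 = 13.5217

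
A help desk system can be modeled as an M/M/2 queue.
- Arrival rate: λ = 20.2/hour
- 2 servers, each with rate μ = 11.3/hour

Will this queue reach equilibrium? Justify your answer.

Stability requires ρ = λ/(cμ) < 1
ρ = 20.2/(2 × 11.3) = 20.2/22.60 = 0.8938
Since 0.8938 < 1, the system is STABLE.
The servers are busy 89.38% of the time.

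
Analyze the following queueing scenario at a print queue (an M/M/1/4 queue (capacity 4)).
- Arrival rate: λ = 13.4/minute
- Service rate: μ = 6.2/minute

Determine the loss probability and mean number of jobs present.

ρ = λ/μ = 13.4/6.2 = 2.1613
P₀ = (1-ρ)/(1-ρ^(K+1)) = (1-2.1613)/(1-2.1613^5) = -1.1613/-46.1602 = 0.02516
P_K = P₀×ρ^K = 0.02516 × 2.1613^4 = 0.02516 × 21.8203 = 0.5490
Blocking probability P_4 = 0.5490 (54.90%)
L = ρ[1 - (K+1)ρ^K + Kρ^(K+1)] / [(1-ρ)(1-ρ^(K+1))]
L = 2.1613 × (1 - 5×21.8203 + 4×47.1602) / ((1 - 2.1613) × (1 - 47.1602)) = 3.2472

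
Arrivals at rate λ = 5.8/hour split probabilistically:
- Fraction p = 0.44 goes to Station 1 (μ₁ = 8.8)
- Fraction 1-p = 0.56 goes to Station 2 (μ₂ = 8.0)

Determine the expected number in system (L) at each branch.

Effective rates: λ₁ = 5.8×0.44 = 2.552, λ₂ = 5.8×0.56 = 3.248
Station 1: ρ₁ = 2.552/8.8 = 0.2900, L₁ = ρ₁/(1-ρ₁) = 0.2900/(1-0.2900) = 0.4085
Station 2: ρ₂ = 3.248/8.0 = 0.4060, L₂ = ρ₂/(1-ρ₂) = 0.4060/(1-0.4060) = 0.6835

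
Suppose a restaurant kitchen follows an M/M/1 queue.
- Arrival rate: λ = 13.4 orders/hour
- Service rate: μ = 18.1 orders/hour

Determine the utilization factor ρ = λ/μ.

Server utilization: ρ = λ/μ
ρ = 13.4/18.1 = 0.7403
The server is busy 74.03% of the time.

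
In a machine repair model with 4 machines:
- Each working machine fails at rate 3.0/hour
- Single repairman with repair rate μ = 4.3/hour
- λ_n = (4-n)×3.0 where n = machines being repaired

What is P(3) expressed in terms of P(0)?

P(3)/P(0) = ∏_{i=0}^{3-1} λ_i/μ_{i+1}
= (4-0)×3.0/4.3 × (4-1)×3.0/4.3 × (4-2)×3.0/4.3
= 8.1502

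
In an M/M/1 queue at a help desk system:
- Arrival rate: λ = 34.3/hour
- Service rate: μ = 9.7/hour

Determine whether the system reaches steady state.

Stability requires ρ = λ/(cμ) < 1
ρ = 34.3/(1 × 9.7) = 34.3/9.70 = 3.5361
Since 3.5361 ≥ 1, the system is UNSTABLE.
Queue grows without bound. Need μ > λ = 34.3.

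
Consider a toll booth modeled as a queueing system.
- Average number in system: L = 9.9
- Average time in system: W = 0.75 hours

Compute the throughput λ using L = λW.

Little's Law: L = λW, so λ = L/W
λ = 9.9/0.75 = 13.2000 vehicles/hour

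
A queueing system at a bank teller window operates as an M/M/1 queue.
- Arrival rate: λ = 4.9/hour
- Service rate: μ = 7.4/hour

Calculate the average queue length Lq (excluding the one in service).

ρ = λ/μ = 4.9/7.4 = 0.6622
For M/M/1: Lq = λ²/(μ(μ-λ))
Lq = 24.01/(7.4 × 2.50)
Lq = 1.2978 transactions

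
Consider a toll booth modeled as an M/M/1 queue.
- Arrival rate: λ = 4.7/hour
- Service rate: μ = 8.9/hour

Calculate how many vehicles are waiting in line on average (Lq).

ρ = λ/μ = 4.7/8.9 = 0.5281
For M/M/1: Lq = λ²/(μ(μ-λ))
Lq = 22.09/(8.9 × 4.20)
Lq = 0.5910 vehicles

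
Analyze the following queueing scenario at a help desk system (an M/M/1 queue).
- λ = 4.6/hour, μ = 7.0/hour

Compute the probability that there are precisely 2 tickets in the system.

ρ = λ/μ = 4.6/7.0 = 0.6571
P(n) = (1-ρ)ρⁿ
P(2) = (1-0.6571) × 0.6571^2
P(2) = 0.3429 × 0.4318
P(2) = 0.1481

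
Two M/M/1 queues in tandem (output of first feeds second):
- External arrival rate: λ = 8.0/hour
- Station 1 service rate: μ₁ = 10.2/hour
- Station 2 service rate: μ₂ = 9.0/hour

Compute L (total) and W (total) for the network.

By Jackson's theorem, each station behaves as independent M/M/1.
Station 1: ρ₁ = 8.0/10.2 = 0.7843, L₁ = ρ₁/(1-ρ₁) = λ/(μ₁-λ) = 8.0/2.20 = 3.63636
Station 2: ρ₂ = 8.0/9.0 = 0.8889, L₂ = ρ₂/(1-ρ₂) = λ/(μ₂-λ) = 8.0/1.00 = 8.00000
Total: L = L₁ + L₂ = 3.63636 + 8.00000 = 11.63636
W = L/λ = 11.63636/8.0 = 1.4545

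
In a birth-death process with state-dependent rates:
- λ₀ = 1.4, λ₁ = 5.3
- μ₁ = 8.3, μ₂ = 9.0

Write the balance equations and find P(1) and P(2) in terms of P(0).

Balance equations:
State 0: λ₀P₀ = μ₁P₁ → P₁ = (λ₀/μ₁)P₀ = (1.4/8.3)P₀ = 0.1687P₀
State 1: P₂ = (λ₀λ₁)/(μ₁μ₂)P₀ = (1.4×5.3)/(8.3×9.0)P₀ = 0.09933P₀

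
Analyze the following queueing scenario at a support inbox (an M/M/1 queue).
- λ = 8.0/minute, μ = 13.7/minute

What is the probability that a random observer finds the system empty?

ρ = λ/μ = 8.0/13.7 = 0.5839
P(0) = 1 - ρ = 1 - 0.5839 = 0.4161
The server is idle 41.61% of the time.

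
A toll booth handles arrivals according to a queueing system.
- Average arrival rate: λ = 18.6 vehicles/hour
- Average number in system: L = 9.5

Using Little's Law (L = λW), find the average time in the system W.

Little's Law: L = λW, so W = L/λ
W = 9.5/18.6 = 0.5108 hours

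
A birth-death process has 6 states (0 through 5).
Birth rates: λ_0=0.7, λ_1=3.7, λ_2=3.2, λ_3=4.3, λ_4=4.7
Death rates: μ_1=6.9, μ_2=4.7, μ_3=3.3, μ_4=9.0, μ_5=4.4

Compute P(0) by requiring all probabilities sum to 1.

Ratios P(n)/P(0) = (λ₀···λₙ₋₁)/(μ₁···μₙ):
P(1)/P(0) = (0.7)/(6.9) = 0.10145
P(2)/P(0) = (0.7×3.7)/(6.9×4.7) = 0.079864
P(3)/P(0) = (0.7×3.7×3.2)/(6.9×4.7×3.3) = 0.077444
P(4)/P(0) = (0.7×3.7×3.2×4.3)/(6.9×4.7×3.3×9.0) = 0.037001
P(5)/P(0) = (0.7×3.7×3.2×4.3×4.7)/(6.9×4.7×3.3×9.0×4.4) = 0.039524

Normalization: ∑ P(n) = 1
P(0) × (1.0000 + 0.10145 + 0.079864 + 0.077444 + 0.037001 + 0.039524) = 1
P(0) × 1.3353 = 1
P(0) = 1/1.3353 = 0.7489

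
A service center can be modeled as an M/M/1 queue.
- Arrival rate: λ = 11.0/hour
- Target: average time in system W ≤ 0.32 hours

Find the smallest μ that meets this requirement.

For M/M/1: W = 1/(μ-λ)
Need W ≤ 0.32, so 1/(μ-λ) ≤ 0.32
μ - λ ≥ 1/0.32 = 3.1250
μ ≥ 11.0 + 3.1250 = 14.1250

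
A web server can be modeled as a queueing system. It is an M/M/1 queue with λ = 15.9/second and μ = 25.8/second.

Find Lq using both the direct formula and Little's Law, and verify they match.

Method 1 (direct): Lq = λ²/(μ(μ-λ)) = 252.81/(25.8 × 9.90) = 0.9898

Method 2 (Little's Law):
W = 1/(μ-λ) = 1/9.90 = 0.10101
Wq = W - 1/μ = 0.10101 - 0.038760 = 0.06225
Lq = λWq = 15.9 × 0.06225 = 0.9898 ✔ (matches Method 1)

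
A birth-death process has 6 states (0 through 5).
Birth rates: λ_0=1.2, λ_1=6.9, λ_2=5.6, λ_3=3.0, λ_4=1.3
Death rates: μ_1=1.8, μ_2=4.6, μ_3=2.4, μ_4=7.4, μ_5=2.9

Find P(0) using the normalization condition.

Ratios P(n)/P(0) = (λ₀···λₙ₋₁)/(μ₁···μₙ):
P(1)/P(0) = (1.2)/(1.8) = 0.66667
P(2)/P(0) = (1.2×6.9)/(1.8×4.6) = 1.0000
P(3)/P(0) = (1.2×6.9×5.6)/(1.8×4.6×2.4) = 2.3333
P(4)/P(0) = (1.2×6.9×5.6×3.0)/(1.8×4.6×2.4×7.4) = 0.94595
P(5)/P(0) = (1.2×6.9×5.6×3.0×1.3)/(1.8×4.6×2.4×7.4×2.9) = 0.42404

Normalization: ∑ P(n) = 1
P(0) × (1.0000 + 0.66667 + 1.0000 + 2.3333 + 0.94595 + 0.42404) = 1
P(0) × 6.3700 = 1
P(0) = 1/6.3700 = 0.1570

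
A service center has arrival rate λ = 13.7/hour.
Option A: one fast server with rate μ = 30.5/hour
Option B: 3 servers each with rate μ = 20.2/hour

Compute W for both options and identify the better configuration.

Option A: single server μ = 30.5 (M/M/1)
  ρ_A = 13.7/30.5 = 0.4492
  W_A = 1/(μ-λ) = 1/(30.5-13.7) = 1/16.80 = 0.05952

Option B: 3 servers μ = 20.2 (M/M/3)
  ρ_B = λ/(cμ) = 13.7/(3×20.2) = 0.2261
  Offered load a = λ/μ = cρ = 13.7/20.2 = 0.6782
  P₀ = [ Σₙ₌₀^2 aⁿ/n! + a^3/(3!(1-ρ)) ]⁻¹
  Σ = a^0/0! + a^1/1! + a^2/2! = 1.0000 + 0.6782 + 0.2300 = 1.9082
  a^3/(3!(1-ρ)) = 0.31197/(6 × 0.77393) = 0.06718
  P₀ = 1/(1.9082 + 0.06718) = 0.5062
  Lq = P₀·a^3·ρ / (3!(1-ρ)²) = 0.50623 × 0.31197 × 0.22607 / (6 × 0.59896) = 0.009935
  Wq_B = Lq/λ = 0.009935/13.7 = 0.0007252
  W_B = Wq_B + 1/μ = 0.0007252 + 0.04950 = 0.05023

Since W_B = 0.05023 < W_A = 0.05952, Option B (multiple servers) has the shorter time in system.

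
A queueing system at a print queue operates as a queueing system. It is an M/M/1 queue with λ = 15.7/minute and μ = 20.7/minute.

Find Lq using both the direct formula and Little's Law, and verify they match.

Method 1 (direct): Lq = λ²/(μ(μ-λ)) = 246.49/(20.7 × 5.00) = 2.3815

Method 2 (Little's Law):
W = 1/(μ-λ) = 1/5.00 = 0.2000
Wq = W - 1/μ = 0.2000 - 0.04831 = 0.15169
Lq = λWq = 15.7 × 0.15169 = 2.3815 ✔ (matches Method 1)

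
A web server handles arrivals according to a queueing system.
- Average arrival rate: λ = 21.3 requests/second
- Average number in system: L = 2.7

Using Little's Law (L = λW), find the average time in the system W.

Little's Law: L = λW, so W = L/λ
W = 2.7/21.3 = 0.1268 seconds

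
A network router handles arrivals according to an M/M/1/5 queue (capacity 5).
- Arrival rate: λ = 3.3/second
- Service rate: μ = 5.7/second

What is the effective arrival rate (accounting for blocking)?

ρ = λ/μ = 3.3/5.7 = 0.57895
P₀ = (1-ρ)/(1-ρ^(K+1)) = (1-0.57895)/(1-0.57895^6) = 0.42105/0.96234 = 0.4375
P_K = P₀×ρ^K = 0.4375 × 0.57895^5 = 0.4375 × 0.06504 = 0.02846
λ_eff = λ(1-P_K) = 3.3 × (1 - 0.02846) = 3.3 × 0.97154 = 3.2061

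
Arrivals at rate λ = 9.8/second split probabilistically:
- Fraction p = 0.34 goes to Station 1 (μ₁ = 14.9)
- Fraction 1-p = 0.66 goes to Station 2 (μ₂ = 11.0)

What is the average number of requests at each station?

Effective rates: λ₁ = 9.8×0.34 = 3.332, λ₂ = 9.8×0.66 = 6.468
Station 1: ρ₁ = 3.332/14.9 = 0.2236, L₁ = ρ₁/(1-ρ₁) = 0.2236/(1-0.2236) = 0.2880
Station 2: ρ₂ = 6.468/11.0 = 0.5880, L₂ = ρ₂/(1-ρ₂) = 0.5880/(1-0.5880) = 1.4272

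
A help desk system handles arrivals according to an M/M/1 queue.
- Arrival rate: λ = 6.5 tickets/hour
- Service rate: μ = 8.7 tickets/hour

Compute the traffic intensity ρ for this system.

Server utilization: ρ = λ/μ
ρ = 6.5/8.7 = 0.7471
The server is busy 74.71% of the time.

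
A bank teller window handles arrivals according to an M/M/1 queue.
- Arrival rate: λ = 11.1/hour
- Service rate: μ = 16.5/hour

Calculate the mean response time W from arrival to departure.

First, compute utilization: ρ = λ/μ = 11.1/16.5 = 0.6727
For M/M/1: W = 1/(μ-λ)
W = 1/(16.5-11.1) = 1/5.40
W = 0.1852 hours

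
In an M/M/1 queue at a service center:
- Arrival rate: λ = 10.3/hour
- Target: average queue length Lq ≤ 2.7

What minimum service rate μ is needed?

For M/M/1: Lq = λ²/(μ(μ-λ))
Need Lq ≤ 2.7, i.e. μ(μ-λ) ≥ λ²/2.7
μ² - 10.3μ - 106.09/2.7 ≥ 0  →  μ² - 10.3μ - 39.2926 ≥ 0
Quadratic formula (positive root): μ = [λ + √(λ² + 4×39.2926)]/2
Discriminant: 106.09 + 4×39.2926 = 263.2604, √263.2604 = 16.2253
μ ≥ (10.3 + 16.2253)/2 = 13.2627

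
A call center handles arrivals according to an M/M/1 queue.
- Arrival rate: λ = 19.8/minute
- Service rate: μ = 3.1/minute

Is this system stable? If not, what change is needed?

Stability requires ρ = λ/(cμ) < 1
ρ = 19.8/(1 × 3.1) = 19.8/3.10 = 6.3871
Since 6.3871 ≥ 1, the system is UNSTABLE.
Queue grows without bound. Need μ > λ = 19.8.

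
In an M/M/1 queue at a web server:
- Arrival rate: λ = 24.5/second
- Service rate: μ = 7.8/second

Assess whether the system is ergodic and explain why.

Stability requires ρ = λ/(cμ) < 1
ρ = 24.5/(1 × 7.8) = 24.5/7.80 = 3.1410
Since 3.1410 ≥ 1, the system is UNSTABLE.
Queue grows without bound. Need μ > λ = 24.5.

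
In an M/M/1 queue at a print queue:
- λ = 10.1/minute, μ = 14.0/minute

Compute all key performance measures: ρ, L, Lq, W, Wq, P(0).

Step 1: ρ = λ/μ = 10.1/14.0 = 0.7214
Step 2: L = λ/(μ-λ) = 10.1/3.90 = 2.5897
Step 3: Lq = λ²/(μ(μ-λ)) = 102.01/(14.0×3.90) = 1.8683
Step 4: W = 1/(μ-λ) = 1/3.90 = 0.25641
Step 5: Wq = λ/(μ(μ-λ)) = 10.1/(14.0×3.90) = 0.1850
Step 6: P(0) = 1-ρ = 0.2786
Verify: L = λW = 10.1×0.25641 = 2.5897 ✔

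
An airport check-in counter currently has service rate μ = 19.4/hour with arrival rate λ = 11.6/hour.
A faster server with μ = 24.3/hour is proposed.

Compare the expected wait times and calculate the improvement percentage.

System 1: ρ₁ = 11.6/19.4 = 0.5979, W₁ = 1/(19.4-11.6) = 0.1282
System 2: ρ₂ = 11.6/24.3 = 0.4774, W₂ = 1/(24.3-11.6) = 0.07874
Improvement: (W₁-W₂)/W₁ = (0.1282-0.07874)/0.1282 = 38.58%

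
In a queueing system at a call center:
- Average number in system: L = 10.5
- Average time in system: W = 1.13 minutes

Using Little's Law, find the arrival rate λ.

Little's Law: L = λW, so λ = L/W
λ = 10.5/1.13 = 9.2920 calls/minute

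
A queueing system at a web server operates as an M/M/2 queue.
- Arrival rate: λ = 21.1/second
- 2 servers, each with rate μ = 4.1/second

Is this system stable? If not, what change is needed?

Stability requires ρ = λ/(cμ) < 1
ρ = 21.1/(2 × 4.1) = 21.1/8.20 = 2.5732
Since 2.5732 ≥ 1, the system is UNSTABLE.
Need c > λ/μ = 21.1/4.1 = 5.15.
Minimum servers needed: c = 6.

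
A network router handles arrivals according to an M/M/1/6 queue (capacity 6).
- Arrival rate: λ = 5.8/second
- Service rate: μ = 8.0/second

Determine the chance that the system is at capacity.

ρ = λ/μ = 5.8/8.0 = 0.7250
P₀ = (1-ρ)/(1-ρ^(K+1)) = (1-0.7250)/(1-0.7250^7) = 0.2750/0.8947 = 0.3074
P_K = P₀×ρ^K = 0.307360 × 0.7250^6 = 0.307360 × 0.145221 = 0.04464
Blocking probability = 4.46%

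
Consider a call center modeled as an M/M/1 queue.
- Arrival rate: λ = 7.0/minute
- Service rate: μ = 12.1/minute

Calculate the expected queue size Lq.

ρ = λ/μ = 7.0/12.1 = 0.5785
For M/M/1: Lq = λ²/(μ(μ-λ))
Lq = 49.00/(12.1 × 5.10)
Lq = 0.7940 calls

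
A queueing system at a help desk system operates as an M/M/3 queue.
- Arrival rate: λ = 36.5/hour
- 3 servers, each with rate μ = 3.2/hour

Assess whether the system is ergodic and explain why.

Stability requires ρ = λ/(cμ) < 1
ρ = 36.5/(3 × 3.2) = 36.5/9.60 = 3.8021
Since 3.8021 ≥ 1, the system is UNSTABLE.
Need c > λ/μ = 36.5/3.2 = 11.41.
Minimum servers needed: c = 12.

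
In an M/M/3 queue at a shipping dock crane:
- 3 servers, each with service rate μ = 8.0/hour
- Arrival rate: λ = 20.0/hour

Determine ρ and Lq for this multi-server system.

Traffic intensity: ρ = λ/(cμ) = 20.0/(3×8.0) = 0.8333
Since ρ = 0.8333 < 1, system is stable.
Offered load a = λ/μ = cρ = 20.0/8.0 = 2.5000
P₀ = [ Σₙ₌₀^2 aⁿ/n! + a^3/(3!(1-ρ)) ]⁻¹
Σ = a^0/0! + a^1/1! + a^2/2! = 1.0000 + 2.5000 + 3.1250 = 6.6250
a^3/(3!(1-ρ)) = 15.6250/(6 × 0.166667) = 15.6250
P₀ = 1/(6.6250 + 15.6250) = 0.04494
Lq = P₀·a^3·ρ / (3!(1-ρ)²) = 0.044944 × 15.6250 × 0.83333 / (6 × 0.027778) = 3.5112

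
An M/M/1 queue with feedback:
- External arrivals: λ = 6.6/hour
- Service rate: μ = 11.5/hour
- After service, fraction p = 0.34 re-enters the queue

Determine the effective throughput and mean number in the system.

Effective arrival rate: λ_eff = λ/(1-p) = 6.6/(1-0.34) = 6.6/0.66 = 10.0000
ρ = λ_eff/μ = 10.0000/11.5 = 0.869565
L = ρ/(1-ρ) = 0.869565/(1-0.869565) = 6.6667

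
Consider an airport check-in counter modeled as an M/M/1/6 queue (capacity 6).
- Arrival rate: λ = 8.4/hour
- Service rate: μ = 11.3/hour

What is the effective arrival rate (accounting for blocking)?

ρ = λ/μ = 8.4/11.3 = 0.74336
P₀ = (1-ρ)/(1-ρ^(K+1)) = (1-0.74336)/(1-0.74336^7) = 0.2566/0.8746 = 0.2934
P_K = P₀×ρ^K = 0.29345 × 0.74336^6 = 0.29345 × 0.16873 = 0.04951
λ_eff = λ(1-P_K) = 8.4 × (1 - 0.04951) = 8.4 × 0.95049 = 7.9841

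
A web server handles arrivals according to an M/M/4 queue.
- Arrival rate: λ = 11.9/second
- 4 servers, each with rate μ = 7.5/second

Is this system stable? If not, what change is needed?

Stability requires ρ = λ/(cμ) < 1
ρ = 11.9/(4 × 7.5) = 11.9/30.00 = 0.3967
Since 0.3967 < 1, the system is STABLE.
The servers are busy 39.67% of the time.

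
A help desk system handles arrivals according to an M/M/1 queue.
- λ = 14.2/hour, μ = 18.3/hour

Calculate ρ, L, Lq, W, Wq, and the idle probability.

Step 1: ρ = λ/μ = 14.2/18.3 = 0.7760
Step 2: L = λ/(μ-λ) = 14.2/4.10 = 3.4634
Step 3: Lq = λ²/(μ(μ-λ)) = 201.64/(18.3×4.10) = 2.6875
Step 4: W = 1/(μ-λ) = 1/4.10 = 0.2439
Step 5: Wq = λ/(μ(μ-λ)) = 14.2/(18.3×4.10) = 0.1893
Step 6: P(0) = 1-ρ = 0.2240
Verify: L = λW = 14.2×0.2439 = 3.4634 ✔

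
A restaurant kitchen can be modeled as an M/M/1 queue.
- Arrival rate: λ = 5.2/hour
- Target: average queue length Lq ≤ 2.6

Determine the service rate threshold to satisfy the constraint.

For M/M/1: Lq = λ²/(μ(μ-λ))
Need Lq ≤ 2.6, i.e. μ(μ-λ) ≥ λ²/2.6
μ² - 5.2μ - 27.04/2.6 ≥ 0  →  μ² - 5.2μ - 10.4000 ≥ 0
Quadratic formula (positive root): μ = [λ + √(λ² + 4×10.4000)]/2
Discriminant: 27.04 + 4×10.4000 = 68.6400, √68.6400 = 8.28493
μ ≥ (5.2 + 8.28493)/2 = 6.7425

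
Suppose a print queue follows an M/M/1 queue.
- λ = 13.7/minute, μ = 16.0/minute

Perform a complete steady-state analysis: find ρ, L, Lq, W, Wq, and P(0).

Step 1: ρ = λ/μ = 13.7/16.0 = 0.8562
Step 2: L = λ/(μ-λ) = 13.7/2.30 = 5.9565
Step 3: Lq = λ²/(μ(μ-λ)) = 187.69/(16.0×2.30) = 5.1003
Step 4: W = 1/(μ-λ) = 1/2.30 = 0.43478
Step 5: Wq = λ/(μ(μ-λ)) = 13.7/(16.0×2.30) = 0.3723
Step 6: P(0) = 1-ρ = 0.1438
Verify: L = λW = 13.7×0.43478 = 5.9565 ✔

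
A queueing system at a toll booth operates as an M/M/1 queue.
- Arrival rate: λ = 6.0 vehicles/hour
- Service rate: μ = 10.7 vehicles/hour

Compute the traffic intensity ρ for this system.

Server utilization: ρ = λ/μ
ρ = 6.0/10.7 = 0.5607
The server is busy 56.07% of the time.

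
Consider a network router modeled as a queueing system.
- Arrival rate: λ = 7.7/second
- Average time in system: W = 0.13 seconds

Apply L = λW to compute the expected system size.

Little's Law: L = λW
L = 7.7 × 0.13 = 1.0010 packets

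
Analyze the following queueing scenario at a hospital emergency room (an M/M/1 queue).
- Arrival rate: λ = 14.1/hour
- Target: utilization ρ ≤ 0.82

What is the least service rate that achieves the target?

ρ = λ/μ, so μ = λ/ρ
μ ≥ 14.1/0.82 = 17.1951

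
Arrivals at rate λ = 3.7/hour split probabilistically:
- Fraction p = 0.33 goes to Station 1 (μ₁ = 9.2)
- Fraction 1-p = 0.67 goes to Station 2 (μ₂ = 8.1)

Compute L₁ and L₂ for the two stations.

Effective rates: λ₁ = 3.7×0.33 = 1.221, λ₂ = 3.7×0.67 = 2.479
Station 1: ρ₁ = 1.221/9.2 = 0.1327, L₁ = ρ₁/(1-ρ₁) = 0.1327/(1-0.1327) = 0.1530
Station 2: ρ₂ = 2.479/8.1 = 0.30605, L₂ = ρ₂/(1-ρ₂) = 0.30605/(1-0.30605) = 0.4410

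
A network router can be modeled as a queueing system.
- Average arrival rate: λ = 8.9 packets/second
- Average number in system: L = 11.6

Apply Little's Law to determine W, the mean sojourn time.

Little's Law: L = λW, so W = L/λ
W = 11.6/8.9 = 1.3034 seconds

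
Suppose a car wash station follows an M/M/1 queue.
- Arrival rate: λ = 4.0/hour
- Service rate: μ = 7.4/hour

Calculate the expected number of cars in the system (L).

ρ = λ/μ = 4.0/7.4 = 0.5405
For M/M/1: L = λ/(μ-λ)
L = 4.0/(7.4-4.0) = 4.0/3.40
L = 1.1765 cars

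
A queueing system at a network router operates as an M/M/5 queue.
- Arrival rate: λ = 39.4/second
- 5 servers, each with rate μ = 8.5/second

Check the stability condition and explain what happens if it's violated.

Stability requires ρ = λ/(cμ) < 1
ρ = 39.4/(5 × 8.5) = 39.4/42.50 = 0.9271
Since 0.9271 < 1, the system is STABLE.
The servers are busy 92.71% of the time.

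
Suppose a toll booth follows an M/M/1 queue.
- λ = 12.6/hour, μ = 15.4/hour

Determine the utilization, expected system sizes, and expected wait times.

Step 1: ρ = λ/μ = 12.6/15.4 = 0.8182
Step 2: L = λ/(μ-λ) = 12.6/2.80 = 4.5000
Step 3: Lq = λ²/(μ(μ-λ)) = 158.76/(15.4×2.80) = 3.6818
Step 4: W = 1/(μ-λ) = 1/2.80 = 0.35714
Step 5: Wq = λ/(μ(μ-λ)) = 12.6/(15.4×2.80) = 0.2922
Step 6: P(0) = 1-ρ = 0.1818
Verify: L = λW = 12.6×0.35714 = 4.5000 ✔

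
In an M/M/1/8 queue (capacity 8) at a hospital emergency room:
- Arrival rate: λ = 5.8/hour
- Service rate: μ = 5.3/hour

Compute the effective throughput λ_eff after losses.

ρ = λ/μ = 5.8/5.3 = 1.09434
P₀ = (1-ρ)/(1-ρ^(K+1)) = (1-1.09434)/(1-1.09434^9) = -0.09434/-1.2510 = 0.07541
P_K = P₀×ρ^K = 0.07541 × 1.09434^8 = 0.07541 × 2.0569 = 0.1551
λ_eff = λ(1-P_K) = 5.8 × (1 - 0.15512) = 5.8 × 0.84488 = 4.9003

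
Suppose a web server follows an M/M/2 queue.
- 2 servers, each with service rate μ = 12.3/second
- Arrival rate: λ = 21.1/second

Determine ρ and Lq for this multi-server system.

Traffic intensity: ρ = λ/(cμ) = 21.1/(2×12.3) = 0.8577
Since ρ = 0.8577 < 1, system is stable.
Offered load a = λ/μ = cρ = 21.1/12.3 = 1.7154
P₀ = [ Σₙ₌₀^1 aⁿ/n! + a^2/(2!(1-ρ)) ]⁻¹
Σ = a^0/0! + a^1/1! = 1.0000 + 1.7154 = 2.7154
a^2/(2!(1-ρ)) = 2.94276/(2 × 0.142276) = 10.3417
P₀ = 1/(2.7154 + 10.3417) = 0.07659
Lq = P₀·a^2·ρ / (2!(1-ρ)²) = 0.076586 × 2.9428 × 0.85772 / (2 × 0.020243) = 4.7748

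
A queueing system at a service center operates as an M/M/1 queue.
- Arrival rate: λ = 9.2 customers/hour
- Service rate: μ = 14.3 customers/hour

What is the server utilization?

Server utilization: ρ = λ/μ
ρ = 9.2/14.3 = 0.6434
The server is busy 64.34% of the time.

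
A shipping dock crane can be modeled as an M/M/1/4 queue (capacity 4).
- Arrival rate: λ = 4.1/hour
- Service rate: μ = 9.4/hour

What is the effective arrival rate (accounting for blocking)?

ρ = λ/μ = 4.1/9.4 = 0.43617
P₀ = (1-ρ)/(1-ρ^(K+1)) = (1-0.43617)/(1-0.43617^5) = 0.5638/0.9842 = 0.5729
P_K = P₀×ρ^K = 0.5729 × 0.43617^4 = 0.5729 × 0.03619 = 0.02073
λ_eff = λ(1-P_K) = 4.1 × (1 - 0.02073) = 4.1 × 0.97927 = 4.0150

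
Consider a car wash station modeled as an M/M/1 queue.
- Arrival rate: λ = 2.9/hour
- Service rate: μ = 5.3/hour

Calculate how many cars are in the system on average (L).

ρ = λ/μ = 2.9/5.3 = 0.5472
For M/M/1: L = λ/(μ-λ)
L = 2.9/(5.3-2.9) = 2.9/2.40
L = 1.2083 cars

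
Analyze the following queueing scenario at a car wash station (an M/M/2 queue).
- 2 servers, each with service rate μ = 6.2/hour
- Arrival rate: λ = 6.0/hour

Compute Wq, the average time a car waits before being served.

Traffic intensity: ρ = λ/(cμ) = 6.0/(2×6.2) = 0.4839
Since ρ = 0.4839 < 1, system is stable.
Offered load a = λ/μ = cρ = 6.0/6.2 = 0.9677
P₀ = [ Σₙ₌₀^1 aⁿ/n! + a^2/(2!(1-ρ)) ]⁻¹
Σ = a^0/0! + a^1/1! = 1.0000 + 0.9677 = 1.9677
a^2/(2!(1-ρ)) = 0.9365/(2 × 0.5161) = 0.9073
P₀ = 1/(1.9677 + 0.9073) = 0.3478
Lq = P₀·a^2·ρ / (2!(1-ρ)²) = 0.3478 × 0.9365 × 0.4839 / (2 × 0.2664) = 0.2958
Wq = Lq/λ = 0.29585/6.0 = 0.04931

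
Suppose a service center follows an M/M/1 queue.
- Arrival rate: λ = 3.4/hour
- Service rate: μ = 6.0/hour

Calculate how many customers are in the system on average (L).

ρ = λ/μ = 3.4/6.0 = 0.5667
For M/M/1: L = λ/(μ-λ)
L = 3.4/(6.0-3.4) = 3.4/2.60
L = 1.3077 customers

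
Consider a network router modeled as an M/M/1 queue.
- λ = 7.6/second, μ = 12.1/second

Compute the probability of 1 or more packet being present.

ρ = λ/μ = 7.6/12.1 = 0.6281
P(N ≥ n) = ρⁿ
P(N ≥ 1) = 0.6281^1
P(N ≥ 1) = 0.6281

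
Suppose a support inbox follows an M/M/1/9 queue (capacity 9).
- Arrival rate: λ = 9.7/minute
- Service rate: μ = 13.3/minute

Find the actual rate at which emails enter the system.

ρ = λ/μ = 9.7/13.3 = 0.72932
P₀ = (1-ρ)/(1-ρ^(K+1)) = (1-0.72932)/(1-0.72932^10) = 0.2707/0.9574 = 0.2827
P_K = P₀×ρ^K = 0.28272 × 0.72932^9 = 0.28272 × 0.058380 = 0.01651
λ_eff = λ(1-P_K) = 9.7 × (1 - 0.01651) = 9.7 × 0.9835 = 9.5399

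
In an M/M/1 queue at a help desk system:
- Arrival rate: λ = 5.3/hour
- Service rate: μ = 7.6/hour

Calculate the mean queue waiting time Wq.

First, compute utilization: ρ = λ/μ = 5.3/7.6 = 0.6974
For M/M/1: Wq = λ/(μ(μ-λ))
Wq = 5.3/(7.6 × (7.6-5.3))
Wq = 5.3/(7.6 × 2.30)
Wq = 0.3032 hours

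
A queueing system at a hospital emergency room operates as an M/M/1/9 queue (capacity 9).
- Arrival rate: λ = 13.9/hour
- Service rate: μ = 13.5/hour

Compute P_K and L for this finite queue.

ρ = λ/μ = 13.9/13.5 = 1.0296296
P₀ = (1-ρ)/(1-ρ^(K+1)) = (1-1.0296296)/(1-1.0296296^10) = -0.02963/-0.3391 = 0.08738
P_K = P₀×ρ^K = 0.08738 × 1.0296296^9 = 0.08738 × 1.3006 = 0.1136
Blocking probability P_9 = 0.1136 (11.36%)
L = ρ[1 - (K+1)ρ^K + Kρ^(K+1)] / [(1-ρ)(1-ρ^(K+1))]
L = 1.0296296 × (1 - 10×1.30055635 + 9×1.33909131) / ((1 - 1.0296296) × (1 - 1.33909131)) = 4.7405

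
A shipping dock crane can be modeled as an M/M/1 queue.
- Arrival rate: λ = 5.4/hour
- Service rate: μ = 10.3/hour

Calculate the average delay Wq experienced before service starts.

First, compute utilization: ρ = λ/μ = 5.4/10.3 = 0.5243
For M/M/1: Wq = λ/(μ(μ-λ))
Wq = 5.4/(10.3 × (10.3-5.4))
Wq = 5.4/(10.3 × 4.90)
Wq = 0.1070 hours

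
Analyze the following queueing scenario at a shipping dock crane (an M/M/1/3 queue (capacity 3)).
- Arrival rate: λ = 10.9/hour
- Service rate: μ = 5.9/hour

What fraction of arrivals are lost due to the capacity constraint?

ρ = λ/μ = 10.9/5.9 = 1.8475
P₀ = (1-ρ)/(1-ρ^(K+1)) = (1-1.8475)/(1-1.8475^4) = -0.8475/-10.6503 = 0.07958
P_K = P₀×ρ^K = 0.07958 × 1.8475^3 = 0.07958 × 6.3060 = 0.5018
Blocking probability = 50.18%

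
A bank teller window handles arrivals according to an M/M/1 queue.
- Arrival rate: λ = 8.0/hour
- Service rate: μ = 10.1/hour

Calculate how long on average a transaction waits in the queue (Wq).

First, compute utilization: ρ = λ/μ = 8.0/10.1 = 0.7921
For M/M/1: Wq = λ/(μ(μ-λ))
Wq = 8.0/(10.1 × (10.1-8.0))
Wq = 8.0/(10.1 × 2.10)
Wq = 0.3772 hours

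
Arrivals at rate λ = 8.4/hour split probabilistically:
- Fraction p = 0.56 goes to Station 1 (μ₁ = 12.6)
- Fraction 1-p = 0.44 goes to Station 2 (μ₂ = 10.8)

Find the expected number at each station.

Effective rates: λ₁ = 8.4×0.56 = 4.704, λ₂ = 8.4×0.44 = 3.696
Station 1: ρ₁ = 4.704/12.6 = 0.3733, L₁ = ρ₁/(1-ρ₁) = 0.3733/(1-0.3733) = 0.5957
Station 2: ρ₂ = 3.696/10.8 = 0.34222, L₂ = ρ₂/(1-ρ₂) = 0.34222/(1-0.34222) = 0.5203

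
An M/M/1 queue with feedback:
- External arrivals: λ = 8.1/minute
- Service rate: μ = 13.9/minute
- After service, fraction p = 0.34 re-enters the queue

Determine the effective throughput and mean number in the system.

Effective arrival rate: λ_eff = λ/(1-p) = 8.1/(1-0.34) = 8.1/0.66 = 12.2727
ρ = λ_eff/μ = 12.2727/13.9 = 0.88293
L = ρ/(1-ρ) = 0.88293/(1-0.88293) = 7.5419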